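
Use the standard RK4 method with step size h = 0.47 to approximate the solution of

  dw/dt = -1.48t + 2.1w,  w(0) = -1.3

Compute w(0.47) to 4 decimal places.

-3.7066

RK4: k1 = f(t_n, w_n); k2 = f(t_n + h/2, w_n + (h/2)·k1); k3 = f(t_n + h/2, w_n + (h/2)·k2); k4 = f(t_n + h, w_n + h·k3); w_{n+1} = w_n + (h/6)·(k1 + 2k2 + 2k3 + k4).
t=0.000000, w=-1.300000:
  k1 = f(0.000000, -1.300000) = -2.730000
  k2 = f(0.235000, -1.941550) = -4.425055
  k3 = f(0.235000, -2.339888) = -5.261565
  k4 = f(0.470000, -3.772935) = -8.618764
  w ← -1.300000 + (0.47/6)·(k1 + 2k2 + 2k3 + k4) = -3.706557
w(0.47) ≈ -3.7066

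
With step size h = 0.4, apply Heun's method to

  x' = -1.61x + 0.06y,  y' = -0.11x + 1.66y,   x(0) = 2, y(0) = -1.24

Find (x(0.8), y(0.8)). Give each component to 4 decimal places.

0.5579, -4.6171

Heun on (x,y): k1 = f(s_n, state_n); k2 = f(s_n + h, state_n + h·k1); state_{n+1} = state_n + (h/2)·(k1 + k2).
0.000000: (2.000000, -1.240000)
  k1 = (-3.294400, -2.278400)
  predictor → (0.682240, -2.151360)
  k2 = (-1.227488, -3.646304)
  → (1.095622, -2.424941)
0.400000: (1.095622, -2.424941)
  k1 = (-1.909449, -4.145920)
  predictor → (0.331843, -4.083309)
  k2 = (-0.779266, -6.814795)
  → (0.557880, -4.617084)
(x(0.8), y(0.8)) ≈ (0.5579, -4.6171)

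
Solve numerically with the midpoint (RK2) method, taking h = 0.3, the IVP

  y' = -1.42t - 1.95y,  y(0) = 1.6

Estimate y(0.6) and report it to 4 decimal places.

0.3579

Midpoint: k1 = f(t_n, y_n); k2 = f(t_n + h/2, y_n + (h/2)·k1); y_{n+1} = y_n + h·k2.
t=0.000000, y=1.600000:
  k1 = f(0.000000, 1.600000) = -3.120000
  k2 = f(0.150000, 1.132000) = -2.420400
  y ← 1.600000 + 0.3·(-2.420400) = 0.873880
t=0.300000, y=0.873880:
  k1 = f(0.300000, 0.873880) = -2.130066
  k2 = f(0.450000, 0.554370) = -1.720022
  y ← 0.873880 + 0.3·(-1.720022) = 0.357873
y(0.6) ≈ 0.3579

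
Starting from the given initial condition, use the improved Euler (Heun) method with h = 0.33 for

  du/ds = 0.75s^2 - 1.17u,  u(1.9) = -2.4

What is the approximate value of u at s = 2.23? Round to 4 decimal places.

Heun: k1 = f(s_n, u_n); k2 = f(s_n + h, u_n + h·k1); u_{n+1} = u_n + (h/2)·(k1 + k2).
s=1.900000, u=-2.400000:
  k1 = f(1.900000, -2.400000) = 5.515500
  k2 = f(2.230000, -0.579885) = 4.408140
  u ← -2.400000 + (0.33/2)·(5.515500 + 4.408140) = -0.762599
u(2.23) ≈ -0.7626

-0.7626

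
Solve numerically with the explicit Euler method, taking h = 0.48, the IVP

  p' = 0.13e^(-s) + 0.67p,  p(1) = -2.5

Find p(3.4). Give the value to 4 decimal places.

-9.9508

Euler: p_{n+1} = p_n + h·f(s_n, p_n).
s=1.000000, p=-2.500000: f=-1.627176 → p ← -2.500000 + 0.48·(-1.627176) = -3.281044
s=1.480000, p=-3.281044: f=-2.168707 → p ← -3.281044 + 0.48·(-2.168707) = -4.322024
s=1.960000, p=-4.322024: f=-2.877444 → p ← -4.322024 + 0.48·(-2.877444) = -5.703197
s=2.440000, p=-5.703197: f=-3.809811 → p ← -5.703197 + 0.48·(-3.809811) = -7.531906
s=2.920000, p=-7.531906: f=-5.039366 → p ← -7.531906 + 0.48·(-5.039366) = -9.950802
p(3.4) ≈ -9.9508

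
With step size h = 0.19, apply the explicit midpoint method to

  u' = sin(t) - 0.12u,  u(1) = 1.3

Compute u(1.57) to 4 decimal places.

Midpoint: k1 = f(t_n, u_n); k2 = f(t_n + h/2, u_n + (h/2)·k1); u_{n+1} = u_n + h·k2.
t=1.000000, u=1.300000:
  k1 = f(1.000000, 1.300000) = 0.685471
  k2 = f(1.095000, 1.365120) = 0.725114
  u ← 1.300000 + 0.19·0.725114 = 1.437772
t=1.190000, u=1.437772:
  k1 = f(1.190000, 1.437772) = 0.755836
  k2 = f(1.285000, 1.509576) = 0.778288
  u ← 1.437772 + 0.19·0.778288 = 1.585646
t=1.380000, u=1.585646:
  k1 = f(1.380000, 1.585646) = 0.791576
  k2 = f(1.475000, 1.660846) = 0.796114
  u ← 1.585646 + 0.19·0.796114 = 1.736908
u(1.57) ≈ 1.7369

1.7369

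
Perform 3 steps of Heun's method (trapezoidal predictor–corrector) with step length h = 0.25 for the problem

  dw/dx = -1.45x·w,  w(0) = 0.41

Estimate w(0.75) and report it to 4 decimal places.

Heun: k1 = f(x_n, w_n); k2 = f(x_n + h, w_n + h·k1); w_{n+1} = w_n + (h/2)·(k1 + k2).
x=0.000000, w=0.410000:
  k1 = f(0.000000, 0.410000) = 0.000000
  k2 = f(0.250000, 0.410000) = -0.148625
  w ← 0.410000 + (0.25/2)·(0.000000 + (-0.148625)) = 0.391422
x=0.250000, w=0.391422:
  k1 = f(0.250000, 0.391422) = -0.141890
  k2 = f(0.500000, 0.355949) = -0.258063
  w ← 0.391422 + (0.25/2)·(-0.141890 + (-0.258063)) = 0.341428
x=0.500000, w=0.341428:
  k1 = f(0.500000, 0.341428) = -0.247535
  k2 = f(0.750000, 0.279544) = -0.304004
  w ← 0.341428 + (0.25/2)·(-0.247535 + (-0.304004)) = 0.272485
w(0.75) ≈ 0.2725

0.2725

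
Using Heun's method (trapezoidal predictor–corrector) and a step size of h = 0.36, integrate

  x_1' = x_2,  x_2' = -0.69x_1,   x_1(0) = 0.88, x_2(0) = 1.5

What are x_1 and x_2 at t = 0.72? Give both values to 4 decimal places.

Heun on (x_1,x_2): k1 = f(t_n, state_n); k2 = f(t_n + h, state_n + h·k1); state_{n+1} = state_n + (h/2)·(k1 + k2).
0.000000: (0.880000, 1.500000)
  k1 = (1.500000, -0.607200)
  predictor → (1.420000, 1.281408)
  k2 = (1.281408, -0.979800)
  → (1.380653, 1.214340)
0.360000: (1.380653, 1.214340)
  k1 = (1.214340, -0.952651)
  predictor → (1.817816, 0.871386)
  k2 = (0.871386, -1.254293)
  → (1.756084, 0.817090)
(x_1(0.72), x_2(0.72)) ≈ (1.7561, 0.8171)

1.7561, 0.8171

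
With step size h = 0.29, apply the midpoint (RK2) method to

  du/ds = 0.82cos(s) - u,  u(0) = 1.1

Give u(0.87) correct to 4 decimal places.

0.8679

Midpoint: k1 = f(s_n, u_n); k2 = f(s_n + h/2, u_n + (h/2)·k1); u_{n+1} = u_n + h·k2.
s=0.000000, u=1.100000:
  k1 = f(0.000000, 1.100000) = -0.280000
  k2 = f(0.145000, 1.059400) = -0.248005
  u ← 1.100000 + 0.29·(-0.248005) = 1.028079
s=0.290000, u=1.028079:
  k1 = f(0.290000, 1.028079) = -0.242319
  k2 = f(0.435000, 0.992942) = -0.249309
  u ← 1.028079 + 0.29·(-0.249309) = 0.955779
s=0.580000, u=0.955779:
  k1 = f(0.580000, 0.955779) = -0.269880
  k2 = f(0.725000, 0.916646) = -0.302877
  u ← 0.955779 + 0.29·(-0.302877) = 0.867945
u(0.87) ≈ 0.8679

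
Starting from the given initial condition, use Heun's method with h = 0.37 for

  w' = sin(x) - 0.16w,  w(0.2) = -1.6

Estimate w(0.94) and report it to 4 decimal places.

-1.0514

Heun: k1 = f(x_n, w_n); k2 = f(x_n + h, w_n + h·k1); w_{n+1} = w_n + (h/2)·(k1 + k2).
x=0.200000, w=-1.600000:
  k1 = f(0.200000, -1.600000) = 0.454669
  k2 = f(0.570000, -1.431772) = 0.768716
  w ← -1.600000 + (0.37/2)·(0.454669 + 0.768716) = -1.373674
x=0.570000, w=-1.373674:
  k1 = f(0.570000, -1.373674) = 0.759420
  k2 = f(0.940000, -1.092688) = 0.982388
  w ← -1.373674 + (0.37/2)·(0.759420 + 0.982388) = -1.051439
w(0.94) ≈ -1.0514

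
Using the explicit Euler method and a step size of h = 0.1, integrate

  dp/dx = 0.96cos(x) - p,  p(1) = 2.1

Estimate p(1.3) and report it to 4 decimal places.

Euler: p_{n+1} = p_n + h·f(x_n, p_n).
x=1.000000, p=2.100000: f=-1.581310 → p ← 2.100000 + 0.1·(-1.581310) = 1.941869
x=1.100000, p=1.941869: f=-1.506417 → p ← 1.941869 + 0.1·(-1.506417) = 1.791227
x=1.200000, p=1.791227: f=-1.443364 → p ← 1.791227 + 0.1·(-1.443364) = 1.646891
p(1.3) ≈ 1.6469

1.6469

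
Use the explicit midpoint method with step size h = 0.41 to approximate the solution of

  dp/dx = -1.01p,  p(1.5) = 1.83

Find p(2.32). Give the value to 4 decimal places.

Midpoint: k1 = f(x_n, p_n); k2 = f(x_n + h/2, p_n + (h/2)·k1); p_{n+1} = p_n + h·k2.
x=1.500000, p=1.830000:
  k1 = f(1.500000, 1.830000) = -1.848300
  k2 = f(1.705000, 1.451099) = -1.465609
  p ← 1.830000 + 0.41·(-1.465609) = 1.229100
x=1.910000, p=1.229100:
  k1 = f(1.910000, 1.229100) = -1.241391
  k2 = f(2.115000, 0.974615) = -0.984361
  p ← 1.229100 + 0.41·(-0.984361) = 0.825512
p(2.32) ≈ 0.8255

0.8255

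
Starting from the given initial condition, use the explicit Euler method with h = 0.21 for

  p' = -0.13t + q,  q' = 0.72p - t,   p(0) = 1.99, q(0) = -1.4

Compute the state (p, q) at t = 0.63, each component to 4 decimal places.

1.2618, -0.7543

Euler on (p,q): p_{n+1} = p_n + h·p', q_{n+1} = q_n + h·q'.
0.000000: (1.990000, -1.400000); f=(-1.400000, 1.432800) → (1.696000, -1.099112)
0.210000: (1.696000, -1.099112); f=(-1.126412, 1.011120) → (1.459453, -0.886777)
0.420000: (1.459453, -0.886777); f=(-0.941377, 0.630807) → (1.261764, -0.754307)
(p(0.63), q(0.63)) ≈ (1.2618, -0.7543)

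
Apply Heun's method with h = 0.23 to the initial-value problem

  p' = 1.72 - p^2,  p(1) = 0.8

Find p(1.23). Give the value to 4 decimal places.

0.9956

Heun: k1 = f(t_n, p_n); k2 = f(t_n + h, p_n + h·k1); p_{n+1} = p_n + (h/2)·(k1 + k2).
t=1.000000, p=0.800000:
  k1 = f(1.000000, 0.800000) = 1.080000
  k2 = f(1.230000, 1.048400) = 0.620857
  p ← 0.800000 + (0.23/2)·(1.080000 + 0.620857) = 0.995599
p(1.23) ≈ 0.9956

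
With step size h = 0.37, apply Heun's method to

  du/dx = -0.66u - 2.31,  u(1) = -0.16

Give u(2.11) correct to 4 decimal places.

-1.8805

Heun: k1 = f(x_n, u_n); k2 = f(x_n + h, u_n + h·k1); u_{n+1} = u_n + (h/2)·(k1 + k2).
x=1.000000, u=-0.160000:
  k1 = f(1.000000, -0.160000) = -2.204400
  k2 = f(1.370000, -0.975628) = -1.666086
  u ← -0.160000 + (0.37/2)·(-2.204400 + (-1.666086)) = -0.876040
x=1.370000, u=-0.876040:
  k1 = f(1.370000, -0.876040) = -1.731814
  k2 = f(1.740000, -1.516811) = -1.308905
  u ← -0.876040 + (0.37/2)·(-1.731814 + (-1.308905)) = -1.438573
x=1.740000, u=-1.438573:
  k1 = f(1.740000, -1.438573) = -1.360542
  k2 = f(2.110000, -1.941973) = -1.028298
  u ← -1.438573 + (0.37/2)·(-1.360542 + (-1.028298)) = -1.880508
u(2.11) ≈ -1.8805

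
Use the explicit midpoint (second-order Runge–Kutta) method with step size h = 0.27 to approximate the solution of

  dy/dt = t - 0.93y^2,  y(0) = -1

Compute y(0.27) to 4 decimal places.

-1.2817

Midpoint: k1 = f(t_n, y_n); k2 = f(t_n + h/2, y_n + (h/2)·k1); y_{n+1} = y_n + h·k2.
t=0.000000, y=-1.000000:
  k1 = f(0.000000, -1.000000) = -0.930000
  k2 = f(0.135000, -1.125550) = -1.043182
  y ← -1.000000 + 0.27·(-1.043182) = -1.281659
y(0.27) ≈ -1.2817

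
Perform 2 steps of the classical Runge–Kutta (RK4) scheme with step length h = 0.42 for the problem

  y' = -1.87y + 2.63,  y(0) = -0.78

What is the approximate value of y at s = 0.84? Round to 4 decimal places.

0.9475

RK4: k1 = f(s_n, y_n); k2 = f(s_n + h/2, y_n + (h/2)·k1); k3 = f(s_n + h/2, y_n + (h/2)·k2); k4 = f(s_n + h, y_n + h·k3); y_{n+1} = y_n + (h/6)·(k1 + 2k2 + 2k3 + k4).
s=0.000000, y=-0.780000:
  k1 = f(0.000000, -0.780000) = 4.088600
  k2 = f(0.210000, 0.078606) = 2.483007
  k3 = f(0.210000, -0.258569) = 3.113523
  k4 = f(0.420000, 0.527680) = 1.643239
  y ← -0.780000 + (0.42/6)·(k1 + 2k2 + 2k3 + k4) = 0.404743
s=0.420000, y=0.404743:
  k1 = f(0.420000, 0.404743) = 1.873131
  k2 = f(0.630000, 0.798100) = 1.137552
  k3 = f(0.630000, 0.643629) = 1.426414
  k4 = f(0.840000, 1.003837) = 0.752825
  y ← 0.404743 + (0.42/6)·(k1 + 2k2 + 2k3 + k4) = 0.947515
y(0.84) ≈ 0.9475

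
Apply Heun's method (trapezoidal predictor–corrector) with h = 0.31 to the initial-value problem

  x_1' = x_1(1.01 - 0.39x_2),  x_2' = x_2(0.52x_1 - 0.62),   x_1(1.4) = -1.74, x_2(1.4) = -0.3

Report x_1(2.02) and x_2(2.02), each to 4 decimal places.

-3.3659, -0.1028

Heun on (x_1,x_2): k1 = f(s_n, state_n); k2 = f(s_n + h, state_n + h·k1); state_{n+1} = state_n + (h/2)·(k1 + k2).
1.400000: (-1.740000, -0.300000)
  k1 = (-1.960980, 0.457440)
  predictor → (-2.347904, -0.158194)
  k2 = (-2.516238, 0.291220)
  → (-2.433969, -0.183958)
1.710000: (-2.433969, -0.183958)
  k1 = (-2.632930, 0.346882)
  predictor → (-3.250177, -0.076424)
  k2 = (-3.379552, 0.176547)
  → (-3.365903, -0.102826)
(x_1(2.02), x_2(2.02)) ≈ (-3.3659, -0.1028)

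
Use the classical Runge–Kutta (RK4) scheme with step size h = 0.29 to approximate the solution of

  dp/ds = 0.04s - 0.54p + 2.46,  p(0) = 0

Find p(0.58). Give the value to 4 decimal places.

1.2310

RK4: k1 = f(s_n, p_n); k2 = f(s_n + h/2, p_n + (h/2)·k1); k3 = f(s_n + h/2, p_n + (h/2)·k2); k4 = f(s_n + h, p_n + h·k3); p_{n+1} = p_n + (h/6)·(k1 + 2k2 + 2k3 + k4).
s=0.000000, p=0.000000:
  k1 = f(0.000000, 0.000000) = 2.460000
  k2 = f(0.145000, 0.356700) = 2.273182
  k3 = f(0.145000, 0.329611) = 2.287810
  k4 = f(0.290000, 0.663465) = 2.113329
  p ← 0.000000 + (0.29/6)·(k1 + 2k2 + 2k3 + k4) = 0.661940
s=0.290000, p=0.661940:
  k1 = f(0.290000, 0.661940) = 2.114152
  k2 = f(0.435000, 0.968492) = 1.954414
  k3 = f(0.435000, 0.945330) = 1.966922
  k4 = f(0.580000, 1.232347) = 1.817732
  p ← 0.661940 + (0.29/6)·(k1 + 2k2 + 2k3 + k4) = 1.231044
p(0.58) ≈ 1.2310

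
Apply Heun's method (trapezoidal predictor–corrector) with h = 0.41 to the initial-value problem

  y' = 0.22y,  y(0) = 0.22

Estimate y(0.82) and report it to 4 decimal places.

Heun: k1 = f(s_n, y_n); k2 = f(s_n + h, y_n + h·k1); y_{n+1} = y_n + (h/2)·(k1 + k2).
s=0.000000, y=0.220000:
  k1 = f(0.000000, 0.220000) = 0.048400
  k2 = f(0.410000, 0.239844) = 0.052766
  y ← 0.220000 + (0.41/2)·(0.048400 + 0.052766) = 0.240739
s=0.410000, y=0.240739:
  k1 = f(0.410000, 0.240739) = 0.052963
  k2 = f(0.820000, 0.262454) = 0.057740
  y ← 0.240739 + (0.41/2)·(0.052963 + 0.057740) = 0.263433
y(0.82) ≈ 0.2634

0.2634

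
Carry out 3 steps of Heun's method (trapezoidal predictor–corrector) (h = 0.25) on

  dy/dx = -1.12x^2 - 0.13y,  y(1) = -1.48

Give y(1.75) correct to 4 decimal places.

-2.9178

Heun: k1 = f(x_n, y_n); k2 = f(x_n + h, y_n + h·k1); y_{n+1} = y_n + (h/2)·(k1 + k2).
x=1.000000, y=-1.480000:
  k1 = f(1.000000, -1.480000) = -0.927600
  k2 = f(1.250000, -1.711900) = -1.527453
  y ← -1.480000 + (0.25/2)·(-0.927600 + (-1.527453)) = -1.786882
x=1.250000, y=-1.786882:
  k1 = f(1.250000, -1.786882) = -1.517705
  k2 = f(1.500000, -2.166308) = -2.238380
  y ← -1.786882 + (0.25/2)·(-1.517705 + (-2.238380)) = -2.256392
x=1.500000, y=-2.256392:
  k1 = f(1.500000, -2.256392) = -2.226669
  k2 = f(1.750000, -2.813060) = -3.064302
  y ← -2.256392 + (0.25/2)·(-2.226669 + (-3.064302)) = -2.917764
y(1.75) ≈ -2.9178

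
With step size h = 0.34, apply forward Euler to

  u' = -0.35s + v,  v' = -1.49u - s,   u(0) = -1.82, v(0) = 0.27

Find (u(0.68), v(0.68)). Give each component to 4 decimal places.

-1.3634, 1.9519

Euler on (u,v): u_{n+1} = u_n + h·u', v_{n+1} = v_n + h·v'.
0.000000: (-1.820000, 0.270000); f=(0.270000, 2.711800) → (-1.728200, 1.192012)
0.340000: (-1.728200, 1.192012); f=(1.073012, 2.235018) → (-1.363376, 1.951918)
(u(0.68), v(0.68)) ≈ (-1.3634, 1.9519)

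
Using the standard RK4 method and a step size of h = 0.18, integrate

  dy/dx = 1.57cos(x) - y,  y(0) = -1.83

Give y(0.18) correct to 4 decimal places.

-1.2714

RK4: k1 = f(x_n, y_n); k2 = f(x_n + h/2, y_n + (h/2)·k1); k3 = f(x_n + h/2, y_n + (h/2)·k2); k4 = f(x_n + h, y_n + h·k3); y_{n+1} = y_n + (h/6)·(k1 + 2k2 + 2k3 + k4).
x=0.000000, y=-1.830000:
  k1 = f(0.000000, -1.830000) = 3.400000
  k2 = f(0.090000, -1.524000) = 3.087646
  k3 = f(0.090000, -1.552112) = 3.115758
  k4 = f(0.180000, -1.269164) = 2.813798
  y ← -1.830000 + (0.18/6)·(k1 + 2k2 + 2k3 + k4) = -1.271382
y(0.18) ≈ -1.2714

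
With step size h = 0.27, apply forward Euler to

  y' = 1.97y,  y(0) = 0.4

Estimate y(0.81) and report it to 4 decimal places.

1.4380

Euler: y_{n+1} = y_n + h·f(t_n, y_n).
t=0.000000, y=0.400000: f=0.788000 → y ← 0.400000 + 0.27·0.788000 = 0.612760
t=0.270000, y=0.612760: f=1.207137 → y ← 0.612760 + 0.27·1.207137 = 0.938687
t=0.540000, y=0.938687: f=1.849213 → y ← 0.938687 + 0.27·1.849213 = 1.437975
y(0.81) ≈ 1.4380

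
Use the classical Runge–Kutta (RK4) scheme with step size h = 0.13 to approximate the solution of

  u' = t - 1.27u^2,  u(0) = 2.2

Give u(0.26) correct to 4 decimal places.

1.2997

RK4: k1 = f(t_n, u_n); k2 = f(t_n + h/2, u_n + (h/2)·k1); k3 = f(t_n + h/2, u_n + (h/2)·k2); k4 = f(t_n + h, u_n + h·k3); u_{n+1} = u_n + (h/6)·(k1 + 2k2 + 2k3 + k4).
t=0.000000, u=2.200000:
  k1 = f(0.000000, 2.200000) = -6.146800
  k2 = f(0.065000, 1.800458) = -4.051894
  k3 = f(0.065000, 1.936627) = -4.698165
  k4 = f(0.130000, 1.589239) = -3.077613
  u ← 2.200000 + (0.13/6)·(k1 + 2k2 + 2k3 + k4) = 1.620968
t=0.130000, u=1.620968:
  k1 = f(0.130000, 1.620968) = -3.206974
  k2 = f(0.195000, 1.412515) = -2.338903
  k3 = f(0.195000, 1.468940) = -2.545386
  k4 = f(0.260000, 1.290068) = -1.853631
  u ← 1.620968 + (0.13/6)·(k1 + 2k2 + 2k3 + k4) = 1.299670
u(0.26) ≈ 1.2997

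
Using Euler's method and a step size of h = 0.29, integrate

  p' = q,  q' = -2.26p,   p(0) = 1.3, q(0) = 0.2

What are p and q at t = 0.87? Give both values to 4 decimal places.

Euler on (p,q): p_{n+1} = p_n + h·p', q_{n+1} = q_n + h·q'.
0.000000: (1.300000, 0.200000); f=(0.200000, -2.938000) → (1.358000, -0.652020)
0.290000: (1.358000, -0.652020); f=(-0.652020, -3.069080) → (1.168914, -1.542053)
0.580000: (1.168914, -1.542053); f=(-1.542053, -2.641746) → (0.721719, -2.308160)
(p(0.87), q(0.87)) ≈ (0.7217, -2.3082)

0.7217, -2.3082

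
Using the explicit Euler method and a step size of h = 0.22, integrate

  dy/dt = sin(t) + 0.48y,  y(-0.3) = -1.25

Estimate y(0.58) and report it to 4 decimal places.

-1.8656

Euler: y_{n+1} = y_n + h·f(t_n, y_n).
t=-0.300000, y=-1.250000: f=-0.895520 → y ← -1.250000 + 0.22·(-0.895520) = -1.447014
t=-0.080000, y=-1.447014: f=-0.774482 → y ← -1.447014 + 0.22·(-0.774482) = -1.617400
t=0.140000, y=-1.617400: f=-0.636809 → y ← -1.617400 + 0.22·(-0.636809) = -1.757498
t=0.360000, y=-1.757498: f=-0.491325 → y ← -1.757498 + 0.22·(-0.491325) = -1.865590
y(0.58) ≈ -1.8656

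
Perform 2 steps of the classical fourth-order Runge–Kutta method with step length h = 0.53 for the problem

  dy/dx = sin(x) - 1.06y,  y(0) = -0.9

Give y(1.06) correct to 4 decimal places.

0.0655

RK4: k1 = f(x_n, y_n); k2 = f(x_n + h/2, y_n + (h/2)·k1); k3 = f(x_n + h/2, y_n + (h/2)·k2); k4 = f(x_n + h, y_n + h·k3); y_{n+1} = y_n + (h/6)·(k1 + 2k2 + 2k3 + k4).
x=0.000000, y=-0.900000:
  k1 = f(0.000000, -0.900000) = 0.954000
  k2 = f(0.265000, -0.647190) = 0.947931
  k3 = f(0.265000, -0.648798) = 0.949636
  k4 = f(0.530000, -0.396693) = 0.926028
  y ← -0.900000 + (0.53/6)·(k1 + 2k2 + 2k3 + k4) = -0.398694
x=0.530000, y=-0.398694:
  k1 = f(0.530000, -0.398694) = 0.928149
  k2 = f(0.795000, -0.152735) = 0.875762
  k3 = f(0.795000, -0.166617) = 0.890478
  k4 = f(1.060000, 0.073259) = 0.794701
  y ← -0.398694 + (0.53/6)·(k1 + 2k2 + 2k3 + k4) = 0.065527
y(1.06) ≈ 0.0655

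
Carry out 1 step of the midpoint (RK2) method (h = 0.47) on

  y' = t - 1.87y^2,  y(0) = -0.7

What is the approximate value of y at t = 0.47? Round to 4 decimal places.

Midpoint: k1 = f(t_n, y_n); k2 = f(t_n + h/2, y_n + (h/2)·k1); y_{n+1} = y_n + h·k2.
t=0.000000, y=-0.700000:
  k1 = f(0.000000, -0.700000) = -0.916300
  k2 = f(0.235000, -0.915330) = -1.331742
  y ← -0.700000 + 0.47·(-1.331742) = -1.325919
y(0.47) ≈ -1.3259

-1.3259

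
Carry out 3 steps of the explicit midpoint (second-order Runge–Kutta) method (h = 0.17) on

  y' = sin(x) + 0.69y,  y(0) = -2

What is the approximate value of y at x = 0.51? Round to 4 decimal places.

Midpoint: k1 = f(x_n, y_n); k2 = f(x_n + h/2, y_n + (h/2)·k1); y_{n+1} = y_n + h·k2.
x=0.000000, y=-2.000000:
  k1 = f(0.000000, -2.000000) = -1.380000
  k2 = f(0.085000, -2.117300) = -1.376039
  y ← -2.000000 + 0.17·(-1.376039) = -2.233927
x=0.170000, y=-2.233927:
  k1 = f(0.170000, -2.233927) = -1.372227
  k2 = f(0.255000, -2.350566) = -1.369645
  y ← -2.233927 + 0.17·(-1.369645) = -2.466766
x=0.340000, y=-2.466766:
  k1 = f(0.340000, -2.466766) = -1.368582
  k2 = f(0.425000, -2.583096) = -1.370015
  y ← -2.466766 + 0.17·(-1.370015) = -2.699669
y(0.51) ≈ -2.6997

-2.6997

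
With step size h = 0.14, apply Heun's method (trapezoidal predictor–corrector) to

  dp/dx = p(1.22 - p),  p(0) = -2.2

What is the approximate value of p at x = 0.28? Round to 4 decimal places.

Heun: k1 = f(x_n, p_n); k2 = f(x_n + h, p_n + h·k1); p_{n+1} = p_n + (h/2)·(k1 + k2).
x=0.000000, p=-2.200000:
  k1 = f(0.000000, -2.200000) = -7.524000
  k2 = f(0.140000, -3.253360) = -14.553450
  p ← -2.200000 + (0.14/2)·(-7.524000 + (-14.553450)) = -3.745422
x=0.140000, p=-3.745422:
  k1 = f(0.140000, -3.745422) = -18.597597
  k2 = f(0.280000, -6.349085) = -48.056765
  p ← -3.745422 + (0.14/2)·(-18.597597 + (-48.056765)) = -8.411227
p(0.28) ≈ -8.4112

-8.4112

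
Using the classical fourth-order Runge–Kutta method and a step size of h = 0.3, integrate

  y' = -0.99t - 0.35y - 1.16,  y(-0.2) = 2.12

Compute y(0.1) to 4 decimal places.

1.5917

RK4: k1 = f(t_n, y_n); k2 = f(t_n + h/2, y_n + (h/2)·k1); k3 = f(t_n + h/2, y_n + (h/2)·k2); k4 = f(t_n + h, y_n + h·k3); y_{n+1} = y_n + (h/6)·(k1 + 2k2 + 2k3 + k4).
t=-0.200000, y=2.120000:
  k1 = f(-0.200000, 2.120000) = -1.704000
  k2 = f(-0.050000, 1.864400) = -1.763040
  k3 = f(-0.050000, 1.855544) = -1.759940
  k4 = f(0.100000, 1.592018) = -1.816206
  y ← 2.120000 + (0.3/6)·(k1 + 2k2 + 2k3 + k4) = 1.591692
y(0.1) ≈ 1.5917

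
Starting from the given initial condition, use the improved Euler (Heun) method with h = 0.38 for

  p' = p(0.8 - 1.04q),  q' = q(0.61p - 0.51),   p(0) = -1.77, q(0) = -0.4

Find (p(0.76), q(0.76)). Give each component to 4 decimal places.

Heun on (p,q): k1 = f(t_n, state_n); k2 = f(t_n + h, state_n + h·k1); state_{n+1} = state_n + (h/2)·(k1 + k2).
0.000000: (-1.770000, -0.400000)
  k1 = (-2.152320, 0.635880)
  predictor → (-2.587882, -0.158366)
  k2 = (-2.496530, 0.330764)
  → (-2.653281, -0.216338)
0.380000: (-2.653281, -0.216338)
  k1 = (-2.719590, 0.460475)
  predictor → (-3.686726, -0.041357)
  k2 = (-3.107952, 0.114100)
  → (-3.760515, -0.107168)
(p(0.76), q(0.76)) ≈ (-3.7605, -0.1072)

-3.7605, -0.1072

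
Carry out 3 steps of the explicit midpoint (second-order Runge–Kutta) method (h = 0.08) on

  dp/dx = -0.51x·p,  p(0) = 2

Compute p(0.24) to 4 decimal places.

1.9708

Midpoint: k1 = f(x_n, p_n); k2 = f(x_n + h/2, p_n + (h/2)·k1); p_{n+1} = p_n + h·k2.
x=0.000000, p=2.000000:
  k1 = f(0.000000, 2.000000) = 0.000000
  k2 = f(0.040000, 2.000000) = -0.040800
  p ← 2.000000 + 0.08·(-0.040800) = 1.996736
x=0.080000, p=1.996736:
  k1 = f(0.080000, 1.996736) = -0.081467
  k2 = f(0.120000, 1.993477) = -0.122001
  p ← 1.996736 + 0.08·(-0.122001) = 1.986976
x=0.160000, p=1.986976:
  k1 = f(0.160000, 1.986976) = -0.162137
  k2 = f(0.200000, 1.980490) = -0.202010
  p ← 1.986976 + 0.08·(-0.202010) = 1.970815
p(0.24) ≈ 1.9708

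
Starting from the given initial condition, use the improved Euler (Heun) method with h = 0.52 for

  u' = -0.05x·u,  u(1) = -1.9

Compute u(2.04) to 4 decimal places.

Heun: k1 = f(x_n, u_n); k2 = f(x_n + h, u_n + h·k1); u_{n+1} = u_n + (h/2)·(k1 + k2).
x=1.000000, u=-1.900000:
  k1 = f(1.000000, -1.900000) = 0.095000
  k2 = f(1.520000, -1.850600) = 0.140646
  u ← -1.900000 + (0.52/2)·(0.095000 + 0.140646) = -1.838732
x=1.520000, u=-1.838732:
  k1 = f(1.520000, -1.838732) = 0.139744
  k2 = f(2.040000, -1.766065) = 0.180139
  u ← -1.838732 + (0.52/2)·(0.139744 + 0.180139) = -1.755563
u(2.04) ≈ -1.7556

-1.7556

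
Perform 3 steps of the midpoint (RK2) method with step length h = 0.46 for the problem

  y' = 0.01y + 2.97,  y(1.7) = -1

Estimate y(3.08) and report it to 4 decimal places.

3.1131

Midpoint: k1 = f(s_n, y_n); k2 = f(s_n + h/2, y_n + (h/2)·k1); y_{n+1} = y_n + h·k2.
s=1.700000, y=-1.000000:
  k1 = f(1.700000, -1.000000) = 2.960000
  k2 = f(1.930000, -0.319200) = 2.966808
  y ← -1.000000 + 0.46·2.966808 = 0.364732
s=2.160000, y=0.364732:
  k1 = f(2.160000, 0.364732) = 2.973647
  k2 = f(2.390000, 1.048671) = 2.980487
  y ← 0.364732 + 0.46·2.980487 = 1.735756
s=2.620000, y=1.735756:
  k1 = f(2.620000, 1.735756) = 2.987358
  k2 = f(2.850000, 2.422848) = 2.994228
  y ← 1.735756 + 0.46·2.994228 = 3.113101
y(3.08) ≈ 3.1131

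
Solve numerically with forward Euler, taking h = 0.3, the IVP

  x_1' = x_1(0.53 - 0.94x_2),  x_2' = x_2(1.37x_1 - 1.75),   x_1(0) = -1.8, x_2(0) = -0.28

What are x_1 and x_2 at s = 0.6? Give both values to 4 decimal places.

Euler on (x_1,x_2): x_1_{n+1} = x_1_n + h·x_1', x_2_{n+1} = x_2_n + h·x_2'.
0.000000: (-1.800000, -0.280000); f=(-1.427760, 1.180480) → (-2.228328, 0.074144)
0.300000: (-2.228328, 0.074144); f=(-1.025710, -0.356099) → (-2.536041, -0.032686)
(x_1(0.6), x_2(0.6)) ≈ (-2.5360, -0.0327)

-2.5360, -0.0327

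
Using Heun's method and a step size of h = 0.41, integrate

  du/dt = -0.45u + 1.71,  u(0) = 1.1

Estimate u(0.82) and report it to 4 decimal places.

Heun: k1 = f(t_n, u_n); k2 = f(t_n + h, u_n + h·k1); u_{n+1} = u_n + (h/2)·(k1 + k2).
t=0.000000, u=1.100000:
  k1 = f(0.000000, 1.100000) = 1.215000
  k2 = f(0.410000, 1.598150) = 0.990833
  u ← 1.100000 + (0.41/2)·(1.215000 + 0.990833) = 1.552196
t=0.410000, u=1.552196:
  k1 = f(0.410000, 1.552196) = 1.011512
  k2 = f(0.820000, 1.966916) = 0.824888
  u ← 1.552196 + (0.41/2)·(1.011512 + 0.824888) = 1.928658
u(0.82) ≈ 1.9287

1.9287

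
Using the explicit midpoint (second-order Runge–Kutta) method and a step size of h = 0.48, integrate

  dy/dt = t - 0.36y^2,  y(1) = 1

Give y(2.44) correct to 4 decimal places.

2.1559

Midpoint: k1 = f(t_n, y_n); k2 = f(t_n + h/2, y_n + (h/2)·k1); y_{n+1} = y_n + h·k2.
t=1.000000, y=1.000000:
  k1 = f(1.000000, 1.000000) = 0.640000
  k2 = f(1.240000, 1.153600) = 0.760915
  y ← 1.000000 + 0.48·0.760915 = 1.365239
t=1.480000, y=1.365239:
  k1 = f(1.480000, 1.365239) = 0.809004
  k2 = f(1.720000, 1.559400) = 0.844578
  y ← 1.365239 + 0.48·0.844578 = 1.770636
t=1.960000, y=1.770636:
  k1 = f(1.960000, 1.770636) = 0.831345
  k2 = f(2.200000, 1.970159) = 0.802650
  y ← 1.770636 + 0.48·0.802650 = 2.155908
y(2.44) ≈ 2.1559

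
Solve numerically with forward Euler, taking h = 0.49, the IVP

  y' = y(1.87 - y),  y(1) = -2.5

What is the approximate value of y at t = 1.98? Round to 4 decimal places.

Euler: y_{n+1} = y_n + h·f(t_n, y_n).
t=1.000000, y=-2.500000: f=-10.925000 → y ← -2.500000 + 0.49·(-10.925000) = -7.853250
t=1.490000, y=-7.853250: f=-76.359113 → y ← -7.853250 + 0.49·(-76.359113) = -45.269215
y(1.98) ≈ -45.2692

-45.2692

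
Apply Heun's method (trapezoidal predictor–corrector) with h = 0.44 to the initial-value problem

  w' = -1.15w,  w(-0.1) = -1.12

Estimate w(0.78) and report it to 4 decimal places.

Heun: k1 = f(s_n, w_n); k2 = f(s_n + h, w_n + h·k1); w_{n+1} = w_n + (h/2)·(k1 + k2).
s=-0.100000, w=-1.120000:
  k1 = f(-0.100000, -1.120000) = 1.288000
  k2 = f(0.340000, -0.553280) = 0.636272
  w ← -1.120000 + (0.44/2)·(1.288000 + 0.636272) = -0.696660
s=0.340000, w=-0.696660:
  k1 = f(0.340000, -0.696660) = 0.801159
  k2 = f(0.780000, -0.344150) = 0.395773
  w ← -0.696660 + (0.44/2)·(0.801159 + 0.395773) = -0.433335
w(0.78) ≈ -0.4333

-0.4333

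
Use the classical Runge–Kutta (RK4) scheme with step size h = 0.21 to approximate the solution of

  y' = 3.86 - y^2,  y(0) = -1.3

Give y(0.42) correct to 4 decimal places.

RK4: k1 = f(s_n, y_n); k2 = f(s_n + h/2, y_n + (h/2)·k1); k3 = f(s_n + h/2, y_n + (h/2)·k2); k4 = f(s_n + h, y_n + h·k3); y_{n+1} = y_n + (h/6)·(k1 + 2k2 + 2k3 + k4).
s=0.000000, y=-1.300000:
  k1 = f(0.000000, -1.300000) = 2.170000
  k2 = f(0.105000, -1.072150) = 2.710494
  k3 = f(0.105000, -1.015398) = 2.828967
  k4 = f(0.210000, -0.705917) = 3.361681
  y ← -1.300000 + (0.21/6)·(k1 + 2k2 + 2k3 + k4) = -0.718629
s=0.210000, y=-0.718629:
  k1 = f(0.210000, -0.718629) = 3.343573
  k2 = f(0.315000, -0.367554) = 3.724904
  k3 = f(0.315000, -0.327514) = 3.752735
  k4 = f(0.420000, 0.069445) = 3.855177
  y ← -0.718629 + (0.21/6)·(k1 + 2k2 + 2k3 + k4) = 0.056762
y(0.42) ≈ 0.0568

0.0568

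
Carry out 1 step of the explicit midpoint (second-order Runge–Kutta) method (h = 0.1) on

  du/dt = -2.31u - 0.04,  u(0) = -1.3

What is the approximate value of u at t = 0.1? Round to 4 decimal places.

Midpoint: k1 = f(t_n, u_n); k2 = f(t_n + h/2, u_n + (h/2)·k1); u_{n+1} = u_n + h·k2.
t=0.000000, u=-1.300000:
  k1 = f(0.000000, -1.300000) = 2.963000
  k2 = f(0.050000, -1.151850) = 2.620774
  u ← -1.300000 + 0.1·2.620774 = -1.037923
u(0.1) ≈ -1.0379

-1.0379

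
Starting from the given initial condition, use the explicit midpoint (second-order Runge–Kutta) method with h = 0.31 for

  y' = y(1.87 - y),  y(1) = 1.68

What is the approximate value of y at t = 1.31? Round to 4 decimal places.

1.7553

Midpoint: k1 = f(t_n, y_n); k2 = f(t_n + h/2, y_n + (h/2)·k1); y_{n+1} = y_n + h·k2.
t=1.000000, y=1.680000:
  k1 = f(1.000000, 1.680000) = 0.319200
  k2 = f(1.155000, 1.729476) = 0.243033
  y ← 1.680000 + 0.31·0.243033 = 1.755340
y(1.31) ≈ 1.7553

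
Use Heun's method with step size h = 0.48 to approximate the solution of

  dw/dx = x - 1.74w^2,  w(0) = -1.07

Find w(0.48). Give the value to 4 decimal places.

-3.1474

Heun: k1 = f(x_n, w_n); k2 = f(x_n + h, w_n + h·k1); w_{n+1} = w_n + (h/2)·(k1 + k2).
x=0.000000, w=-1.070000:
  k1 = f(0.000000, -1.070000) = -1.992126
  k2 = f(0.480000, -2.026220) = -6.663691
  w ← -1.070000 + (0.48/2)·(-1.992126 + (-6.663691)) = -3.147396
w(0.48) ≈ -3.1474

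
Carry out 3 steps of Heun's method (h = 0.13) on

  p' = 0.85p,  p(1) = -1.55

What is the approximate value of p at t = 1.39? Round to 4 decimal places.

-2.1579

Heun: k1 = f(t_n, p_n); k2 = f(t_n + h, p_n + h·k1); p_{n+1} = p_n + (h/2)·(k1 + k2).
t=1.000000, p=-1.550000:
  k1 = f(1.000000, -1.550000) = -1.317500
  k2 = f(1.130000, -1.721275) = -1.463084
  p ← -1.550000 + (0.13/2)·(-1.317500 + (-1.463084)) = -1.730738
t=1.130000, p=-1.730738:
  k1 = f(1.130000, -1.730738) = -1.471127
  k2 = f(1.260000, -1.921984) = -1.633687
  p ← -1.730738 + (0.13/2)·(-1.471127 + (-1.633687)) = -1.932551
t=1.260000, p=-1.932551:
  k1 = f(1.260000, -1.932551) = -1.642668
  k2 = f(1.390000, -2.146098) = -1.824183
  p ← -1.932551 + (0.13/2)·(-1.642668 + (-1.824183)) = -2.157896
p(1.39) ≈ -2.1579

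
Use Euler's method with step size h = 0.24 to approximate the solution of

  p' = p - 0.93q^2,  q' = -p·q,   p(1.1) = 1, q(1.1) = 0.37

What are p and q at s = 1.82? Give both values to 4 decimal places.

Euler on (p,q): p_{n+1} = p_n + h·p', q_{n+1} = q_n + h·q'.
1.100000: (1.000000, 0.370000); f=(0.872683, -0.370000) → (1.209444, 0.281200)
1.340000: (1.209444, 0.281200); f=(1.135906, -0.340096) → (1.482061, 0.199577)
1.580000: (1.482061, 0.199577); f=(1.445018, -0.295785) → (1.828866, 0.128589)
(p(1.82), q(1.82)) ≈ (1.8289, 0.1286)

1.8289, 0.1286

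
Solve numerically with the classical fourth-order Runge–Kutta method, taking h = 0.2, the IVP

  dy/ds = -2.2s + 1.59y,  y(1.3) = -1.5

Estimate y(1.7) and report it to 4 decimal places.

RK4: k1 = f(s_n, y_n); k2 = f(s_n + h/2, y_n + (h/2)·k1); k3 = f(s_n + h/2, y_n + (h/2)·k2); k4 = f(s_n + h, y_n + h·k3); y_{n+1} = y_n + (h/6)·(k1 + 2k2 + 2k3 + k4).
s=1.300000, y=-1.500000:
  k1 = f(1.300000, -1.500000) = -5.245000
  k2 = f(1.400000, -2.024500) = -6.298955
  k3 = f(1.400000, -2.129895) = -6.466534
  k4 = f(1.500000, -2.793307) = -7.741358
  y ← -1.500000 + (0.2/6)·(k1 + 2k2 + 2k3 + k4) = -2.783911
s=1.500000, y=-2.783911:
  k1 = f(1.500000, -2.783911) = -7.726419
  k2 = f(1.600000, -3.556553) = -9.174919
  k3 = f(1.600000, -3.701403) = -9.405231
  k4 = f(1.700000, -4.664957) = -11.157282
  y ← -2.783911 + (0.2/6)·(k1 + 2k2 + 2k3 + k4) = -4.652045
y(1.7) ≈ -4.6520

-4.6520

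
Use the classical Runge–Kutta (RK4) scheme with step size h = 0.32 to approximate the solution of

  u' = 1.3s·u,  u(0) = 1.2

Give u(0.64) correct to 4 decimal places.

RK4: k1 = f(s_n, u_n); k2 = f(s_n + h/2, u_n + (h/2)·k1); k3 = f(s_n + h/2, u_n + (h/2)·k2); k4 = f(s_n + h, u_n + h·k3); u_{n+1} = u_n + (h/6)·(k1 + 2k2 + 2k3 + k4).
s=0.000000, u=1.200000:
  k1 = f(0.000000, 1.200000) = 0.000000
  k2 = f(0.160000, 1.200000) = 0.249600
  k3 = f(0.160000, 1.239936) = 0.257907
  k4 = f(0.320000, 1.282530) = 0.533533
  u ← 1.200000 + (0.32/6)·(k1 + 2k2 + 2k3 + k4) = 1.282589
s=0.320000, u=1.282589:
  k1 = f(0.320000, 1.282589) = 0.533557
  k2 = f(0.480000, 1.367958) = 0.853606
  k3 = f(0.480000, 1.419166) = 0.885560
  k4 = f(0.640000, 1.565968) = 1.302886
  u ← 1.282589 + (0.32/6)·(k1 + 2k2 + 2k3 + k4) = 1.566044
u(0.64) ≈ 1.5660

1.5660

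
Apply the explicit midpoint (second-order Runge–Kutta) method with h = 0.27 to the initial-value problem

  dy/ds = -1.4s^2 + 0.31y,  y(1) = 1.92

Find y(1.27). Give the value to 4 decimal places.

Midpoint: k1 = f(s_n, y_n); k2 = f(s_n + h/2, y_n + (h/2)·k1); y_{n+1} = y_n + h·k2.
s=1.000000, y=1.920000:
  k1 = f(1.000000, 1.920000) = -0.804800
  k2 = f(1.135000, 1.811352) = -1.241996
  y ← 1.920000 + 0.27·(-1.241996) = 1.584661
y(1.27) ≈ 1.5847

1.5847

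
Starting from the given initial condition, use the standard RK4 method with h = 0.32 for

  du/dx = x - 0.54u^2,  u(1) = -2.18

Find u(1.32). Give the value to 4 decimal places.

RK4: k1 = f(x_n, u_n); k2 = f(x_n + h/2, u_n + (h/2)·k1); k3 = f(x_n + h/2, u_n + (h/2)·k2); k4 = f(x_n + h, u_n + h·k3); u_{n+1} = u_n + (h/6)·(k1 + 2k2 + 2k3 + k4).
x=1.000000, u=-2.180000:
  k1 = f(1.000000, -2.180000) = -1.566296
  k2 = f(1.160000, -2.430607) = -2.030240
  k3 = f(1.160000, -2.504838) = -2.228076
  k4 = f(1.320000, -2.892984) = -3.199454
  u ← -2.180000 + (0.32/6)·(k1 + 2k2 + 2k3 + k4) = -2.888394
u(1.32) ≈ -2.8884

-2.8884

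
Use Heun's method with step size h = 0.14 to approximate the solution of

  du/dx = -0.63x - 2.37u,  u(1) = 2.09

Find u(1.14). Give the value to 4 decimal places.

Heun: k1 = f(x_n, u_n); k2 = f(x_n + h, u_n + h·k1); u_{n+1} = u_n + (h/2)·(k1 + k2).
x=1.000000, u=2.090000:
  k1 = f(1.000000, 2.090000) = -5.583300
  k2 = f(1.140000, 1.308338) = -3.818961
  u ← 2.090000 + (0.14/2)·(-5.583300 + (-3.818961)) = 1.431842
u(1.14) ≈ 1.4318

1.4318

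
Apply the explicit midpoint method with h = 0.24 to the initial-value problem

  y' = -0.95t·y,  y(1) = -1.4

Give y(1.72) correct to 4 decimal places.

-0.5538

Midpoint: k1 = f(t_n, y_n); k2 = f(t_n + h/2, y_n + (h/2)·k1); y_{n+1} = y_n + h·k2.
t=1.000000, y=-1.400000:
  k1 = f(1.000000, -1.400000) = 1.330000
  k2 = f(1.120000, -1.240400) = 1.319786
  y ← -1.400000 + 0.24·1.319786 = -1.083251
t=1.240000, y=-1.083251:
  k1 = f(1.240000, -1.083251) = 1.276070
  k2 = f(1.360000, -0.930123) = 1.201719
  y ← -1.083251 + 0.24·1.201719 = -0.794839
t=1.480000, y=-0.794839:
  k1 = f(1.480000, -0.794839) = 1.117544
  k2 = f(1.600000, -0.660734) = 1.004315
  y ← -0.794839 + 0.24·1.004315 = -0.553803
y(1.72) ≈ -0.5538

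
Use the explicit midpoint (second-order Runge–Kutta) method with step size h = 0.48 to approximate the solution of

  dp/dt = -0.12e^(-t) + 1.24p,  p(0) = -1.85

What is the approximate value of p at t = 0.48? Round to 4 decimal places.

Midpoint: k1 = f(t_n, p_n); k2 = f(t_n + h/2, p_n + (h/2)·k1); p_{n+1} = p_n + h·k2.
t=0.000000, p=-1.850000:
  k1 = f(0.000000, -1.850000) = -2.414000
  k2 = f(0.240000, -2.429360) = -3.106802
  p ← -1.850000 + 0.48·(-3.106802) = -3.341265
p(0.48) ≈ -3.3413

-3.3413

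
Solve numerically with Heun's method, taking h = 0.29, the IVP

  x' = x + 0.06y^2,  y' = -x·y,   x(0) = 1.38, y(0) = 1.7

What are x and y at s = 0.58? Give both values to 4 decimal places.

2.5193, 0.6166

Heun on (x,y): k1 = f(s_n, state_n); k2 = f(s_n + h, state_n + h·k1); state_{n+1} = state_n + (h/2)·(k1 + k2).
0.000000: (1.380000, 1.700000)
  k1 = (1.553400, -2.346000)
  predictor → (1.830486, 1.019660)
  k2 = (1.892868, -1.866473)
  → (1.879709, 1.089191)
0.290000: (1.879709, 1.089191)
  k1 = (1.950889, -2.047363)
  predictor → (2.445467, 0.495456)
  k2 = (2.460195, -1.211622)
  → (2.519316, 0.616639)
(x(0.58), y(0.58)) ≈ (2.5193, 0.6166)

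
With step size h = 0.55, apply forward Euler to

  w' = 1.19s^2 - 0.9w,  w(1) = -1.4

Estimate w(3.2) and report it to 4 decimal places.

6.4481

Euler: w_{n+1} = w_n + h·f(s_n, w_n).
s=1.000000, w=-1.400000: f=2.450000 → w ← -1.400000 + 0.55·2.450000 = -0.052500
s=1.550000, w=-0.052500: f=2.906225 → w ← -0.052500 + 0.55·2.906225 = 1.545924
s=2.100000, w=1.545924: f=3.856569 → w ← 1.545924 + 0.55·3.856569 = 3.667036
s=2.650000, w=3.667036: f=5.056442 → w ← 3.667036 + 0.55·5.056442 = 6.448080
w(3.2) ≈ 6.4481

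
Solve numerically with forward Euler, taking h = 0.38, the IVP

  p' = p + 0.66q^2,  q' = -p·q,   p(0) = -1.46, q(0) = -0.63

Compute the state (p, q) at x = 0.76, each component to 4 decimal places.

-2.4024, -1.6924

Euler on (p,q): p_{n+1} = p_n + h·p', q_{n+1} = q_n + h·q'.
0.000000: (-1.460000, -0.630000); f=(-1.198046, -0.919800) → (-1.915257, -0.979524)
0.380000: (-1.915257, -0.979524); f=(-1.282009, -1.876041) → (-2.402421, -1.692419)
(p(0.76), q(0.76)) ≈ (-2.4024, -1.6924)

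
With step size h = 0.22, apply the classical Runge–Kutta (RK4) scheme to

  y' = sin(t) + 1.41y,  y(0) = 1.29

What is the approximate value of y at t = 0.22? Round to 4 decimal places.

RK4: k1 = f(t_n, y_n); k2 = f(t_n + h/2, y_n + (h/2)·k1); k3 = f(t_n + h/2, y_n + (h/2)·k2); k4 = f(t_n + h, y_n + h·k3); y_{n+1} = y_n + (h/6)·(k1 + 2k2 + 2k3 + k4).
t=0.000000, y=1.290000:
  k1 = f(0.000000, 1.290000) = 1.818900
  k2 = f(0.110000, 1.490079) = 2.210790
  k3 = f(0.110000, 1.533187) = 2.271572
  k4 = f(0.220000, 1.789746) = 2.741771
  y ← 1.290000 + (0.22/6)·(k1 + 2k2 + 2k3 + k4) = 1.785931
y(0.22) ≈ 1.7859

1.7859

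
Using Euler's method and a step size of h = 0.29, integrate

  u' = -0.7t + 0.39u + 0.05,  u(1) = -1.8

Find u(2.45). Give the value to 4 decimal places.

Euler: u_{n+1} = u_n + h·f(t_n, u_n).
t=1.000000, u=-1.800000: f=-1.352000 → u ← -1.800000 + 0.29·(-1.352000) = -2.192080
t=1.290000, u=-2.192080: f=-1.707911 → u ← -2.192080 + 0.29·(-1.707911) = -2.687374
t=1.580000, u=-2.687374: f=-2.104076 → u ← -2.687374 + 0.29·(-2.104076) = -3.297556
t=1.870000, u=-3.297556: f=-2.545047 → u ← -3.297556 + 0.29·(-2.545047) = -4.035620
t=2.160000, u=-4.035620: f=-3.035892 → u ← -4.035620 + 0.29·(-3.035892) = -4.916028
u(2.45) ≈ -4.9160

-4.9160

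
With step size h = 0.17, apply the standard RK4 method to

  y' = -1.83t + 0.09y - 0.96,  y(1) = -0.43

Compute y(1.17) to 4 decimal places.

RK4: k1 = f(t_n, y_n); k2 = f(t_n + h/2, y_n + (h/2)·k1); k3 = f(t_n + h/2, y_n + (h/2)·k2); k4 = f(t_n + h, y_n + h·k3); y_{n+1} = y_n + (h/6)·(k1 + 2k2 + 2k3 + k4).
t=1.000000, y=-0.430000:
  k1 = f(1.000000, -0.430000) = -2.828700
  k2 = f(1.085000, -0.670440) = -3.005890
  k3 = f(1.085000, -0.685501) = -3.007245
  k4 = f(1.170000, -0.941232) = -3.185811
  y ← -0.430000 + (0.17/6)·(k1 + 2k2 + 2k3 + k4) = -0.941155
y(1.17) ≈ -0.9412

-0.9412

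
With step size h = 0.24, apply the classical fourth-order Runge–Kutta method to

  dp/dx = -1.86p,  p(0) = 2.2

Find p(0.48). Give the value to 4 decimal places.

RK4: k1 = f(x_n, p_n); k2 = f(x_n + h/2, p_n + (h/2)·k1); k3 = f(x_n + h/2, p_n + (h/2)·k2); k4 = f(x_n + h, p_n + h·k3); p_{n+1} = p_n + (h/6)·(k1 + 2k2 + 2k3 + k4).
x=0.000000, p=2.200000:
  k1 = f(0.000000, 2.200000) = -4.092000
  k2 = f(0.120000, 1.708960) = -3.178666
  k3 = f(0.120000, 1.818560) = -3.382522
  k4 = f(0.240000, 1.388195) = -2.582042
  p ← 2.200000 + (0.24/6)·(k1 + 2k2 + 2k3 + k4) = 1.408143
x=0.240000, p=1.408143:
  k1 = f(0.240000, 1.408143) = -2.619147
  k2 = f(0.360000, 1.093846) = -2.034553
  k3 = f(0.360000, 1.163997) = -2.165034
  k4 = f(0.480000, 0.888535) = -1.652675
  p ← 1.408143 + (0.24/6)·(k1 + 2k2 + 2k3 + k4) = 0.901303
p(0.48) ≈ 0.9013

0.9013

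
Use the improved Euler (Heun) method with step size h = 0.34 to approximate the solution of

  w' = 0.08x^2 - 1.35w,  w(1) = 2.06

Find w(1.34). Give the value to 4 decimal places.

Heun: k1 = f(x_n, w_n); k2 = f(x_n + h, w_n + h·k1); w_{n+1} = w_n + (h/2)·(k1 + k2).
x=1.000000, w=2.060000:
  k1 = f(1.000000, 2.060000) = -2.701000
  k2 = f(1.340000, 1.141660) = -1.397593
  w ← 2.060000 + (0.34/2)·(-2.701000 + (-1.397593)) = 1.363239
w(1.34) ≈ 1.3632

1.3632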